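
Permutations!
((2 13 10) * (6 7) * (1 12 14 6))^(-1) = ((1 12 14 6 7)(2 13 10))^(-1) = (1 7 6 14 12)(2 10 13)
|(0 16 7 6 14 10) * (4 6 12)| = |(0 16 7 12 4 6 14 10)| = 8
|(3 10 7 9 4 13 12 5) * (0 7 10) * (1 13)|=9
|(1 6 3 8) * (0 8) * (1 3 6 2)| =6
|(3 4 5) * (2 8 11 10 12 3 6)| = |(2 8 11 10 12 3 4 5 6)| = 9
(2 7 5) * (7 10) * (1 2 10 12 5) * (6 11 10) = (1 2 12 5 6 11 10 7) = [0, 2, 12, 3, 4, 6, 11, 1, 8, 9, 7, 10, 5]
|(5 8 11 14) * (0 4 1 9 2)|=20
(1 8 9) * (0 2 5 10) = (0 2 5 10)(1 8 9) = [2, 8, 5, 3, 4, 10, 6, 7, 9, 1, 0]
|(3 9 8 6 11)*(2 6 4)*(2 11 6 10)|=|(2 10)(3 9 8 4 11)|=10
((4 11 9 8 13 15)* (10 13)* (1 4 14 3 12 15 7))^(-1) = ((1 4 11 9 8 10 13 7)(3 12 15 14))^(-1) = (1 7 13 10 8 9 11 4)(3 14 15 12)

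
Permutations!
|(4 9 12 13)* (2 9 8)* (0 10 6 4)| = |(0 10 6 4 8 2 9 12 13)| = 9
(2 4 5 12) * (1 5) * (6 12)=(1 5 6 12 2 4)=[0, 5, 4, 3, 1, 6, 12, 7, 8, 9, 10, 11, 2]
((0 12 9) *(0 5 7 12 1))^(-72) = ((0 1)(5 7 12 9))^(-72) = (12)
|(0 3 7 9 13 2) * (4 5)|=|(0 3 7 9 13 2)(4 5)|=6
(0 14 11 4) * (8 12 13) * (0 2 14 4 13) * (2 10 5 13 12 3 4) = (0 2 14 11 12)(3 4 10 5 13 8) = [2, 1, 14, 4, 10, 13, 6, 7, 3, 9, 5, 12, 0, 8, 11]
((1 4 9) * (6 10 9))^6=((1 4 6 10 9))^6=(1 4 6 10 9)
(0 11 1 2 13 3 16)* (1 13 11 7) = [7, 2, 11, 16, 4, 5, 6, 1, 8, 9, 10, 13, 12, 3, 14, 15, 0] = (0 7 1 2 11 13 3 16)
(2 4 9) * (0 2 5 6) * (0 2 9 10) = (0 9 5 6 2 4 10) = [9, 1, 4, 3, 10, 6, 2, 7, 8, 5, 0]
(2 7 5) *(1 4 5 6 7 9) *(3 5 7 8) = (1 4 7 6 8 3 5 2 9) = [0, 4, 9, 5, 7, 2, 8, 6, 3, 1]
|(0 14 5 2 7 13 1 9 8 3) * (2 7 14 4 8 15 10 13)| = |(0 4 8 3)(1 9 15 10 13)(2 14 5 7)| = 20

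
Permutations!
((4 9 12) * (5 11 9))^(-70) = (12) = ((4 5 11 9 12))^(-70)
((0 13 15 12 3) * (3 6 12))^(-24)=((0 13 15 3)(6 12))^(-24)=(15)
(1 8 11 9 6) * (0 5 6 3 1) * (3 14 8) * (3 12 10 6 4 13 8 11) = (0 5 4 13 8 3 1 12 10 6)(9 14 11) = [5, 12, 2, 1, 13, 4, 0, 7, 3, 14, 6, 9, 10, 8, 11]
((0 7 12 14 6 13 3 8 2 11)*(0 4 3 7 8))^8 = (0 2 4)(3 8 11)(6 12 13 14 7)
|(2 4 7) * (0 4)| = |(0 4 7 2)| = 4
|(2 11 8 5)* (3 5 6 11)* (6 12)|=|(2 3 5)(6 11 8 12)|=12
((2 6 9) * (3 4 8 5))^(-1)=(2 9 6)(3 5 8 4)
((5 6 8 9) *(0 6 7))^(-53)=((0 6 8 9 5 7))^(-53)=(0 6 8 9 5 7)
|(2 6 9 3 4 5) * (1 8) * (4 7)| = 14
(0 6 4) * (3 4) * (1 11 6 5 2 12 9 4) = (0 5 2 12 9 4)(1 11 6 3) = [5, 11, 12, 1, 0, 2, 3, 7, 8, 4, 10, 6, 9]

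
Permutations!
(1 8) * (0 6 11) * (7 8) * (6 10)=[10, 7, 2, 3, 4, 5, 11, 8, 1, 9, 6, 0]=(0 10 6 11)(1 7 8)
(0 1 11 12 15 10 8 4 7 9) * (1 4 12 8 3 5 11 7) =(0 4 1 7 9)(3 5 11 8 12 15 10) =[4, 7, 2, 5, 1, 11, 6, 9, 12, 0, 3, 8, 15, 13, 14, 10]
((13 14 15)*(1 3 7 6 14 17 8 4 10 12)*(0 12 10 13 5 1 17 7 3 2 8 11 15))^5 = ((0 12 17 11 15 5 1 2 8 4 13 7 6 14))^5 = (0 5 13 12 1 7 17 2 6 11 8 14 15 4)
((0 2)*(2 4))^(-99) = ((0 4 2))^(-99) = (4)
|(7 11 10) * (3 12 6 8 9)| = 15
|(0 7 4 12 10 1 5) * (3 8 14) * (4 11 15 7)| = |(0 4 12 10 1 5)(3 8 14)(7 11 15)| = 6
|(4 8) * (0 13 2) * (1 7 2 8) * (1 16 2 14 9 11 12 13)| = 12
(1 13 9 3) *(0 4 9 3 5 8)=(0 4 9 5 8)(1 13 3)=[4, 13, 2, 1, 9, 8, 6, 7, 0, 5, 10, 11, 12, 3]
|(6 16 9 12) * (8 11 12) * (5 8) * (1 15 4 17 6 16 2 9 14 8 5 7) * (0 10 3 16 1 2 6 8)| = |(0 10 3 16 14)(1 15 4 17 8 11 12)(2 9 7)| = 105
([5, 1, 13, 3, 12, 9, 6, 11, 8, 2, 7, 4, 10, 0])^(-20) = (13)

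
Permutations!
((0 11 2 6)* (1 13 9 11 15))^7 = (0 6 2 11 9 13 1 15)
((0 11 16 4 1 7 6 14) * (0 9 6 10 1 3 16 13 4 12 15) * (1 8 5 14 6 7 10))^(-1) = ((0 11 13 4 3 16 12 15)(1 10 8 5 14 9 7))^(-1) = (0 15 12 16 3 4 13 11)(1 7 9 14 5 8 10)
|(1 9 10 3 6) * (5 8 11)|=15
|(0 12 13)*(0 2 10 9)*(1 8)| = 6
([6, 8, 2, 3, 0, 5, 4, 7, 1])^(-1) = [4, 8, 2, 3, 6, 5, 0, 7, 1]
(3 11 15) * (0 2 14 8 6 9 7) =[2, 1, 14, 11, 4, 5, 9, 0, 6, 7, 10, 15, 12, 13, 8, 3] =(0 2 14 8 6 9 7)(3 11 15)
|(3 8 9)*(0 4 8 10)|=|(0 4 8 9 3 10)|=6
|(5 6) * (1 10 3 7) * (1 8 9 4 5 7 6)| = |(1 10 3 6 7 8 9 4 5)| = 9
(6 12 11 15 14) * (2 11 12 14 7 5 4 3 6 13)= (2 11 15 7 5 4 3 6 14 13)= [0, 1, 11, 6, 3, 4, 14, 5, 8, 9, 10, 15, 12, 2, 13, 7]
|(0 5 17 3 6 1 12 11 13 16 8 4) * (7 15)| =12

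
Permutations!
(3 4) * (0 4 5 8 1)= (0 4 3 5 8 1)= [4, 0, 2, 5, 3, 8, 6, 7, 1]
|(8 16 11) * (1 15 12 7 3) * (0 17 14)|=15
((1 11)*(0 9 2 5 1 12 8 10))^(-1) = ((0 9 2 5 1 11 12 8 10))^(-1) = (0 10 8 12 11 1 5 2 9)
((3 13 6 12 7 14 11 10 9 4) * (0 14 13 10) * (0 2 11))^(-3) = ((0 14)(2 11)(3 10 9 4)(6 12 7 13))^(-3) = (0 14)(2 11)(3 10 9 4)(6 12 7 13)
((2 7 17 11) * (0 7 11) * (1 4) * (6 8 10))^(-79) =((0 7 17)(1 4)(2 11)(6 8 10))^(-79) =(0 17 7)(1 4)(2 11)(6 10 8)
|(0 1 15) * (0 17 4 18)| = 6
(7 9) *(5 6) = (5 6)(7 9) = [0, 1, 2, 3, 4, 6, 5, 9, 8, 7]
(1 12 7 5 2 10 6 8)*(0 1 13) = (0 1 12 7 5 2 10 6 8 13) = [1, 12, 10, 3, 4, 2, 8, 5, 13, 9, 6, 11, 7, 0]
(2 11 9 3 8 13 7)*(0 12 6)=(0 12 6)(2 11 9 3 8 13 7)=[12, 1, 11, 8, 4, 5, 0, 2, 13, 3, 10, 9, 6, 7]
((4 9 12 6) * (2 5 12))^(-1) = ((2 5 12 6 4 9))^(-1) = (2 9 4 6 12 5)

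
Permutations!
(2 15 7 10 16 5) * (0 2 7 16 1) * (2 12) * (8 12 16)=(0 16 5 7 10 1)(2 15 8 12)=[16, 0, 15, 3, 4, 7, 6, 10, 12, 9, 1, 11, 2, 13, 14, 8, 5]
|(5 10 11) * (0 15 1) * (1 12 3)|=|(0 15 12 3 1)(5 10 11)|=15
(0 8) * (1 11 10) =(0 8)(1 11 10) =[8, 11, 2, 3, 4, 5, 6, 7, 0, 9, 1, 10]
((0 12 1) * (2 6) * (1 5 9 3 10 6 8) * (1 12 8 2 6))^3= ((0 8 12 5 9 3 10 1))^3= (0 5 10 8 9 1 12 3)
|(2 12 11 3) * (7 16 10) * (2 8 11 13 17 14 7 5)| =|(2 12 13 17 14 7 16 10 5)(3 8 11)| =9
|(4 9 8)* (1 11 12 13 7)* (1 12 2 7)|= 6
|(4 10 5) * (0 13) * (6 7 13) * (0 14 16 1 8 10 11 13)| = |(0 6 7)(1 8 10 5 4 11 13 14 16)| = 9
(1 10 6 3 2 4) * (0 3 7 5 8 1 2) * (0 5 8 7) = [3, 10, 4, 5, 2, 7, 0, 8, 1, 9, 6] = (0 3 5 7 8 1 10 6)(2 4)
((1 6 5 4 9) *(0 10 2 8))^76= (10)(1 6 5 4 9)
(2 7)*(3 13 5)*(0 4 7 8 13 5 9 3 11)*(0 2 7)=[4, 1, 8, 5, 0, 11, 6, 7, 13, 3, 10, 2, 12, 9]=(0 4)(2 8 13 9 3 5 11)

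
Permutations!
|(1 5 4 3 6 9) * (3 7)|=|(1 5 4 7 3 6 9)|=7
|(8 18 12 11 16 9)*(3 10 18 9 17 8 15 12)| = 21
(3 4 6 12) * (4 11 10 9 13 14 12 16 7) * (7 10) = (3 11 7 4 6 16 10 9 13 14 12) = [0, 1, 2, 11, 6, 5, 16, 4, 8, 13, 9, 7, 3, 14, 12, 15, 10]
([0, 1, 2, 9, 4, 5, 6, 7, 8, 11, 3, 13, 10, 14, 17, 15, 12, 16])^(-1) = (3 10 12 16 17 14 13 11 9)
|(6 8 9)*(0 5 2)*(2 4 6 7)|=8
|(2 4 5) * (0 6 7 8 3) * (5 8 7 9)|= 8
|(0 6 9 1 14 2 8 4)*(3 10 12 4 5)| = 12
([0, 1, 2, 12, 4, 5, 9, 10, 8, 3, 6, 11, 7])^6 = (12)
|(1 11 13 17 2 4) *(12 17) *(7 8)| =|(1 11 13 12 17 2 4)(7 8)| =14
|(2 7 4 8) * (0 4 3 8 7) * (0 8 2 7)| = |(0 4)(2 8 7 3)| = 4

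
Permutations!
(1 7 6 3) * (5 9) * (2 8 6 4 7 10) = [0, 10, 8, 1, 7, 9, 3, 4, 6, 5, 2] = (1 10 2 8 6 3)(4 7)(5 9)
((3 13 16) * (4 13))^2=((3 4 13 16))^2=(3 13)(4 16)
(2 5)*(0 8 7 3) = [8, 1, 5, 0, 4, 2, 6, 3, 7] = (0 8 7 3)(2 5)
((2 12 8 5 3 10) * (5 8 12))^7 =(12)(2 10 3 5)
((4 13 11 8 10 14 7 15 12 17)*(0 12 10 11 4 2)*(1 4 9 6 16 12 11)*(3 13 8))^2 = ((0 11 3 13 9 6 16 12 17 2)(1 4 8)(7 15 10 14))^2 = (0 3 9 16 17)(1 8 4)(2 11 13 6 12)(7 10)(14 15)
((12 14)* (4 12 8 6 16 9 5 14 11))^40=(4 12 11)(5 16 8)(6 14 9)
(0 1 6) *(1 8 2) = [8, 6, 1, 3, 4, 5, 0, 7, 2] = (0 8 2 1 6)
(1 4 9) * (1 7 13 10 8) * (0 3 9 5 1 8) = (0 3 9 7 13 10)(1 4 5) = [3, 4, 2, 9, 5, 1, 6, 13, 8, 7, 0, 11, 12, 10]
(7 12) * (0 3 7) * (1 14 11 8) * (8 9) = [3, 14, 2, 7, 4, 5, 6, 12, 1, 8, 10, 9, 0, 13, 11] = (0 3 7 12)(1 14 11 9 8)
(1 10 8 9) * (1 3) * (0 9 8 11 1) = (0 9 3)(1 10 11) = [9, 10, 2, 0, 4, 5, 6, 7, 8, 3, 11, 1]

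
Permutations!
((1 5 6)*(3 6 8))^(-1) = (1 6 3 8 5) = ((1 5 8 3 6))^(-1)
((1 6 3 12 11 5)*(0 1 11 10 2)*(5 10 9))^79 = ((0 1 6 3 12 9 5 11 10 2))^79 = (0 2 10 11 5 9 12 3 6 1)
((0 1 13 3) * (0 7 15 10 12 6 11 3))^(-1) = ((0 1 13)(3 7 15 10 12 6 11))^(-1) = (0 13 1)(3 11 6 12 10 15 7)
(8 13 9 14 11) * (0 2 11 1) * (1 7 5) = [2, 0, 11, 3, 4, 1, 6, 5, 13, 14, 10, 8, 12, 9, 7] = (0 2 11 8 13 9 14 7 5 1)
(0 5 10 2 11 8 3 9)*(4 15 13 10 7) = (0 5 7 4 15 13 10 2 11 8 3 9) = [5, 1, 11, 9, 15, 7, 6, 4, 3, 0, 2, 8, 12, 10, 14, 13]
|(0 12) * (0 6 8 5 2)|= 6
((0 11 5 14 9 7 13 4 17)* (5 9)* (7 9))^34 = ((0 11 7 13 4 17)(5 14))^34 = (0 4 7)(11 17 13)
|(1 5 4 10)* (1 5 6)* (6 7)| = 3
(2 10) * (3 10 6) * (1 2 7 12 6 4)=[0, 2, 4, 10, 1, 5, 3, 12, 8, 9, 7, 11, 6]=(1 2 4)(3 10 7 12 6)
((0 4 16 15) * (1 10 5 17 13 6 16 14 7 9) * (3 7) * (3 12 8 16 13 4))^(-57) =((0 3 7 9 1 10 5 17 4 14 12 8 16 15)(6 13))^(-57) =(0 15 16 8 12 14 4 17 5 10 1 9 7 3)(6 13)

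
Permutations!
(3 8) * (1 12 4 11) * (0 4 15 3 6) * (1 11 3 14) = (0 4 3 8 6)(1 12 15 14) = [4, 12, 2, 8, 3, 5, 0, 7, 6, 9, 10, 11, 15, 13, 1, 14]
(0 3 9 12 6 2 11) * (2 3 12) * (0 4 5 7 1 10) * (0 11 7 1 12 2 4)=[2, 10, 7, 9, 5, 1, 3, 12, 8, 4, 11, 0, 6]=(0 2 7 12 6 3 9 4 5 1 10 11)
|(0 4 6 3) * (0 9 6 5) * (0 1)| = |(0 4 5 1)(3 9 6)| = 12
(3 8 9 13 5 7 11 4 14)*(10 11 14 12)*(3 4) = (3 8 9 13 5 7 14 4 12 10 11) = [0, 1, 2, 8, 12, 7, 6, 14, 9, 13, 11, 3, 10, 5, 4]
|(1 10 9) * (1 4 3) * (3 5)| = |(1 10 9 4 5 3)| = 6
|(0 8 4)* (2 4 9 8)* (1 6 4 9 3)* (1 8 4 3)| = 4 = |(0 2 9 4)(1 6 3 8)|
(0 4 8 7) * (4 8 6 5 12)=(0 8 7)(4 6 5 12)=[8, 1, 2, 3, 6, 12, 5, 0, 7, 9, 10, 11, 4]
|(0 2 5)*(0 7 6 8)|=6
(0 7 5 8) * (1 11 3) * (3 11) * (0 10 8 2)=[7, 3, 0, 1, 4, 2, 6, 5, 10, 9, 8, 11]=(11)(0 7 5 2)(1 3)(8 10)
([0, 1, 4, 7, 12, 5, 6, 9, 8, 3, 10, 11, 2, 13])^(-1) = [0, 1, 12, 9, 2, 5, 6, 3, 8, 7, 10, 11, 4, 13]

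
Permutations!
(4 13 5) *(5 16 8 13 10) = [0, 1, 2, 3, 10, 4, 6, 7, 13, 9, 5, 11, 12, 16, 14, 15, 8] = (4 10 5)(8 13 16)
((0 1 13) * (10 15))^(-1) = ((0 1 13)(10 15))^(-1) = (0 13 1)(10 15)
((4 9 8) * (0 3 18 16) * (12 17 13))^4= ((0 3 18 16)(4 9 8)(12 17 13))^4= (18)(4 9 8)(12 17 13)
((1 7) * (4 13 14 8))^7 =((1 7)(4 13 14 8))^7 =(1 7)(4 8 14 13)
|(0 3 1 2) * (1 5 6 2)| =5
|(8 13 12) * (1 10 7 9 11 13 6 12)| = |(1 10 7 9 11 13)(6 12 8)| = 6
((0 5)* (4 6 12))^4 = ((0 5)(4 6 12))^4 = (4 6 12)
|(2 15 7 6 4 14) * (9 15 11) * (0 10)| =|(0 10)(2 11 9 15 7 6 4 14)| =8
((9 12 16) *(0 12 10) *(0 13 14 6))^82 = (0 16 10 14)(6 12 9 13)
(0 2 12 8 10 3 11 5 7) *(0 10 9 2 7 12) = (0 7 10 3 11 5 12 8 9 2) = [7, 1, 0, 11, 4, 12, 6, 10, 9, 2, 3, 5, 8]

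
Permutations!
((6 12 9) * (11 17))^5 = ((6 12 9)(11 17))^5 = (6 9 12)(11 17)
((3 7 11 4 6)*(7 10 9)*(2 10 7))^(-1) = (2 9 10)(3 6 4 11 7)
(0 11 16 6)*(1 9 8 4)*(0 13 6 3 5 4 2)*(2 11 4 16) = [4, 9, 0, 5, 1, 16, 13, 7, 11, 8, 10, 2, 12, 6, 14, 15, 3] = (0 4 1 9 8 11 2)(3 5 16)(6 13)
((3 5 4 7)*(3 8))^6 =(3 5 4 7 8)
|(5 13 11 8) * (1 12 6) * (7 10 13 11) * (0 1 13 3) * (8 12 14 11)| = 10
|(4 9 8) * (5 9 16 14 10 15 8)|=6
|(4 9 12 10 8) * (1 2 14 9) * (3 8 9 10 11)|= 10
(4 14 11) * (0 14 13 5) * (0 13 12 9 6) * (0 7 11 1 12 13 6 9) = [14, 12, 2, 3, 13, 6, 7, 11, 8, 9, 10, 4, 0, 5, 1] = (0 14 1 12)(4 13 5 6 7 11)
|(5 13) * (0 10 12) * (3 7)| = 6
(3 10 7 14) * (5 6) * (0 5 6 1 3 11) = (0 5 1 3 10 7 14 11) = [5, 3, 2, 10, 4, 1, 6, 14, 8, 9, 7, 0, 12, 13, 11]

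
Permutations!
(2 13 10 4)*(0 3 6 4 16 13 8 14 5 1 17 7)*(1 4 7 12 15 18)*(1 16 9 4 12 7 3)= (0 1 17 7)(2 8 14 5 12 15 18 16 13 10 9 4)(3 6)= [1, 17, 8, 6, 2, 12, 3, 0, 14, 4, 9, 11, 15, 10, 5, 18, 13, 7, 16]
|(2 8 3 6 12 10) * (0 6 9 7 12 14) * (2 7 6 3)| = 30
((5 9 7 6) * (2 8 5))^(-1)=((2 8 5 9 7 6))^(-1)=(2 6 7 9 5 8)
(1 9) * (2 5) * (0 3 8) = (0 3 8)(1 9)(2 5) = [3, 9, 5, 8, 4, 2, 6, 7, 0, 1]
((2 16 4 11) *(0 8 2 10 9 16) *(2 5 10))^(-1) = ((0 8 5 10 9 16 4 11 2))^(-1) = (0 2 11 4 16 9 10 5 8)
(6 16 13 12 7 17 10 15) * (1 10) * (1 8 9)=(1 10 15 6 16 13 12 7 17 8 9)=[0, 10, 2, 3, 4, 5, 16, 17, 9, 1, 15, 11, 7, 12, 14, 6, 13, 8]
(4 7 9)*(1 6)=(1 6)(4 7 9)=[0, 6, 2, 3, 7, 5, 1, 9, 8, 4]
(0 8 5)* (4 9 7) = (0 8 5)(4 9 7) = [8, 1, 2, 3, 9, 0, 6, 4, 5, 7]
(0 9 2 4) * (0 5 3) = (0 9 2 4 5 3) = [9, 1, 4, 0, 5, 3, 6, 7, 8, 2]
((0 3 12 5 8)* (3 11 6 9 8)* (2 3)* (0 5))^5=((0 11 6 9 8 5 2 3 12))^5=(0 5 11 2 6 3 9 12 8)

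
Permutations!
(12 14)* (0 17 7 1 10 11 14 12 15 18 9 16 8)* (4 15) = (0 17 7 1 10 11 14 4 15 18 9 16 8) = [17, 10, 2, 3, 15, 5, 6, 1, 0, 16, 11, 14, 12, 13, 4, 18, 8, 7, 9]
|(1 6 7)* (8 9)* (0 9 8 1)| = |(0 9 1 6 7)| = 5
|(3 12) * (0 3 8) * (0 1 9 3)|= |(1 9 3 12 8)|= 5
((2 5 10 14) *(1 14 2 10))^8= (1 2 14 5 10)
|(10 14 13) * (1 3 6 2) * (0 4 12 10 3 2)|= |(0 4 12 10 14 13 3 6)(1 2)|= 8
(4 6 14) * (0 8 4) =[8, 1, 2, 3, 6, 5, 14, 7, 4, 9, 10, 11, 12, 13, 0] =(0 8 4 6 14)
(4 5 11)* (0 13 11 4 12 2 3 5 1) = (0 13 11 12 2 3 5 4 1) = [13, 0, 3, 5, 1, 4, 6, 7, 8, 9, 10, 12, 2, 11]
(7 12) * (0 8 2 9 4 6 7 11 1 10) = (0 8 2 9 4 6 7 12 11 1 10) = [8, 10, 9, 3, 6, 5, 7, 12, 2, 4, 0, 1, 11]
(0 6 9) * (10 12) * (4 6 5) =[5, 1, 2, 3, 6, 4, 9, 7, 8, 0, 12, 11, 10] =(0 5 4 6 9)(10 12)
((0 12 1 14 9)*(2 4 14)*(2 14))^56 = (0 12 1 14 9)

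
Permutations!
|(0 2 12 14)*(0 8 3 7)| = 7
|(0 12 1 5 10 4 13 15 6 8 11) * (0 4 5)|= 6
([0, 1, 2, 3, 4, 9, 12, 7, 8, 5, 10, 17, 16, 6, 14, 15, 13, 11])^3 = (5 9)(6 13 16 12)(11 17)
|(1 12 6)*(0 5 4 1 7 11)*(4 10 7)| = |(0 5 10 7 11)(1 12 6 4)| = 20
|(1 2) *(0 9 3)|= 6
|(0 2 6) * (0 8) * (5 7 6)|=|(0 2 5 7 6 8)|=6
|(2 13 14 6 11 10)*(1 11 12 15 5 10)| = 8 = |(1 11)(2 13 14 6 12 15 5 10)|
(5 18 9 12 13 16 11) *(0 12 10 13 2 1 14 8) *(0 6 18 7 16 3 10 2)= (0 12)(1 14 8 6 18 9 2)(3 10 13)(5 7 16 11)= [12, 14, 1, 10, 4, 7, 18, 16, 6, 2, 13, 5, 0, 3, 8, 15, 11, 17, 9]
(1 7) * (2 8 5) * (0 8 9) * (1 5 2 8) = [1, 7, 9, 3, 4, 8, 6, 5, 2, 0] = (0 1 7 5 8 2 9)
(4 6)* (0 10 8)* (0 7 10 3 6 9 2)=(0 3 6 4 9 2)(7 10 8)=[3, 1, 0, 6, 9, 5, 4, 10, 7, 2, 8]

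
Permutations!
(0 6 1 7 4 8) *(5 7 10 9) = (0 6 1 10 9 5 7 4 8) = [6, 10, 2, 3, 8, 7, 1, 4, 0, 5, 9]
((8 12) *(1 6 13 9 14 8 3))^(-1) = (1 3 12 8 14 9 13 6)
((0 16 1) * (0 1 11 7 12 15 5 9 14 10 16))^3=(5 10 7)(9 16 12)(11 15 14)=((5 9 14 10 16 11 7 12 15))^3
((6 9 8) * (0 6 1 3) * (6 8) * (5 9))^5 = ((0 8 1 3)(5 9 6))^5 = (0 8 1 3)(5 6 9)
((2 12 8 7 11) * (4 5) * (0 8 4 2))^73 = ((0 8 7 11)(2 12 4 5))^73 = (0 8 7 11)(2 12 4 5)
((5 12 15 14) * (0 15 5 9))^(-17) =((0 15 14 9)(5 12))^(-17) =(0 9 14 15)(5 12)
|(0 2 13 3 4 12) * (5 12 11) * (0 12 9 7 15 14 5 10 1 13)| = |(0 2)(1 13 3 4 11 10)(5 9 7 15 14)| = 30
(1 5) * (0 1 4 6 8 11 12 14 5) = (0 1)(4 6 8 11 12 14 5) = [1, 0, 2, 3, 6, 4, 8, 7, 11, 9, 10, 12, 14, 13, 5]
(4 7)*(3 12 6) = (3 12 6)(4 7) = [0, 1, 2, 12, 7, 5, 3, 4, 8, 9, 10, 11, 6]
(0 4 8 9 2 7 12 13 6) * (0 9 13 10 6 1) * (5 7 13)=(0 4 8 5 7 12 10 6 9 2 13 1)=[4, 0, 13, 3, 8, 7, 9, 12, 5, 2, 6, 11, 10, 1]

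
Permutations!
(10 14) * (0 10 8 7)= (0 10 14 8 7)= [10, 1, 2, 3, 4, 5, 6, 0, 7, 9, 14, 11, 12, 13, 8]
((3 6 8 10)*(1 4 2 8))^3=(1 8 6 2 3 4 10)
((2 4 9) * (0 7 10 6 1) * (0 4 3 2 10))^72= ((0 7)(1 4 9 10 6)(2 3))^72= (1 9 6 4 10)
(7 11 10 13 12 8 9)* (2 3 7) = (2 3 7 11 10 13 12 8 9) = [0, 1, 3, 7, 4, 5, 6, 11, 9, 2, 13, 10, 8, 12]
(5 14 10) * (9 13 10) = (5 14 9 13 10) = [0, 1, 2, 3, 4, 14, 6, 7, 8, 13, 5, 11, 12, 10, 9]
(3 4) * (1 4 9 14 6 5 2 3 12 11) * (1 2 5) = (1 4 12 11 2 3 9 14 6) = [0, 4, 3, 9, 12, 5, 1, 7, 8, 14, 10, 2, 11, 13, 6]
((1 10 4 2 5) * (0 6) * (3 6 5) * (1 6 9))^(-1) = (0 6 5)(1 9 3 2 4 10)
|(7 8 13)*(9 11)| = 6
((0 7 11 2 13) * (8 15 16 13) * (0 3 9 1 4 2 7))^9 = (16)(7 11)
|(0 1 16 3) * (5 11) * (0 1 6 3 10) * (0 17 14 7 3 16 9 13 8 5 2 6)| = 14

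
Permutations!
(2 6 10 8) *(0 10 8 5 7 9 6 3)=(0 10 5 7 9 6 8 2 3)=[10, 1, 3, 0, 4, 7, 8, 9, 2, 6, 5]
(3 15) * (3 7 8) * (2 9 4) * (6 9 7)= [0, 1, 7, 15, 2, 5, 9, 8, 3, 4, 10, 11, 12, 13, 14, 6]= (2 7 8 3 15 6 9 4)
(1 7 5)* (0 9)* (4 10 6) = [9, 7, 2, 3, 10, 1, 4, 5, 8, 0, 6] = (0 9)(1 7 5)(4 10 6)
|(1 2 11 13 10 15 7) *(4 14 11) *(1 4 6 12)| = 28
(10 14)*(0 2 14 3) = (0 2 14 10 3) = [2, 1, 14, 0, 4, 5, 6, 7, 8, 9, 3, 11, 12, 13, 10]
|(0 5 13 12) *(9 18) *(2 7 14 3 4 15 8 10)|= 8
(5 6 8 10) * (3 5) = (3 5 6 8 10) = [0, 1, 2, 5, 4, 6, 8, 7, 10, 9, 3]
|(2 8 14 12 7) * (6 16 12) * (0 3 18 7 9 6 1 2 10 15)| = |(0 3 18 7 10 15)(1 2 8 14)(6 16 12 9)| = 12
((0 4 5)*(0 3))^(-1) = ((0 4 5 3))^(-1) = (0 3 5 4)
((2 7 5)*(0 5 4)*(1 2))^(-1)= (0 4 7 2 1 5)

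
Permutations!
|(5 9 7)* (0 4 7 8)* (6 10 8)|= 8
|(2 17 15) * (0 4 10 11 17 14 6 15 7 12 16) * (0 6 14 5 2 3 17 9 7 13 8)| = |(0 4 10 11 9 7 12 16 6 15 3 17 13 8)(2 5)| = 14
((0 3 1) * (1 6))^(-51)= (0 3 6 1)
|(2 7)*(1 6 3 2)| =|(1 6 3 2 7)| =5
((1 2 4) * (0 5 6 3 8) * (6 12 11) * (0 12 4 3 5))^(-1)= ((1 2 3 8 12 11 6 5 4))^(-1)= (1 4 5 6 11 12 8 3 2)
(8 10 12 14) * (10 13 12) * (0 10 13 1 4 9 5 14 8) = (0 10 13 12 8 1 4 9 5 14) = [10, 4, 2, 3, 9, 14, 6, 7, 1, 5, 13, 11, 8, 12, 0]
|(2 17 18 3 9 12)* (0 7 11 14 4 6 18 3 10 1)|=|(0 7 11 14 4 6 18 10 1)(2 17 3 9 12)|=45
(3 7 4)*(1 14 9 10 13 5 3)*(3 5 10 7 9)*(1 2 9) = [0, 14, 9, 1, 2, 5, 6, 4, 8, 7, 13, 11, 12, 10, 3] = (1 14 3)(2 9 7 4)(10 13)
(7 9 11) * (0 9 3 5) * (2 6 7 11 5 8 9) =(11)(0 2 6 7 3 8 9 5) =[2, 1, 6, 8, 4, 0, 7, 3, 9, 5, 10, 11]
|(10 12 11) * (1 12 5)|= 5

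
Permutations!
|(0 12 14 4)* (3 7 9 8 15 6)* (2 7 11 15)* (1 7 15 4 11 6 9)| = 20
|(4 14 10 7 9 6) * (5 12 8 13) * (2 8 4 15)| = |(2 8 13 5 12 4 14 10 7 9 6 15)| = 12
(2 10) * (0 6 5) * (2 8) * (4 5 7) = (0 6 7 4 5)(2 10 8) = [6, 1, 10, 3, 5, 0, 7, 4, 2, 9, 8]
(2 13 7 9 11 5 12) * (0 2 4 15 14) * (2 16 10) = (0 16 10 2 13 7 9 11 5 12 4 15 14) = [16, 1, 13, 3, 15, 12, 6, 9, 8, 11, 2, 5, 4, 7, 0, 14, 10]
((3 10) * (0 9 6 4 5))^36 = (10)(0 9 6 4 5) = ((0 9 6 4 5)(3 10))^36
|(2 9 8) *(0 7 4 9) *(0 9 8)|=6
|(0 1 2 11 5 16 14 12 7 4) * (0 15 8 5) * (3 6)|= |(0 1 2 11)(3 6)(4 15 8 5 16 14 12 7)|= 8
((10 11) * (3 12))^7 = (3 12)(10 11)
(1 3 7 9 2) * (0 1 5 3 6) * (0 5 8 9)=[1, 6, 8, 7, 4, 3, 5, 0, 9, 2]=(0 1 6 5 3 7)(2 8 9)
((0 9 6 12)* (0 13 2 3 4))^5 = ((0 9 6 12 13 2 3 4))^5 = (0 2 6 4 13 9 3 12)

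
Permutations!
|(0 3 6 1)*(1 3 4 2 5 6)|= |(0 4 2 5 6 3 1)|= 7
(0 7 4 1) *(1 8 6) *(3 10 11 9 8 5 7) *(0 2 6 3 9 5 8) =(0 9)(1 2 6)(3 10 11 5 7 4 8) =[9, 2, 6, 10, 8, 7, 1, 4, 3, 0, 11, 5]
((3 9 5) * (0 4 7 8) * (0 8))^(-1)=(0 7 4)(3 5 9)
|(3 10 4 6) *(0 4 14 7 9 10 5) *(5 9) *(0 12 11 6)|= 18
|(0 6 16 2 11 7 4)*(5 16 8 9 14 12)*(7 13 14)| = 42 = |(0 6 8 9 7 4)(2 11 13 14 12 5 16)|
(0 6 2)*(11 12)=(0 6 2)(11 12)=[6, 1, 0, 3, 4, 5, 2, 7, 8, 9, 10, 12, 11]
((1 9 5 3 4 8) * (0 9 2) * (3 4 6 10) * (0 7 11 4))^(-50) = (0 9 5)(1 4 7)(2 8 11)(3 6 10)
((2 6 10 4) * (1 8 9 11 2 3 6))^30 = ((1 8 9 11 2)(3 6 10 4))^30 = (11)(3 10)(4 6)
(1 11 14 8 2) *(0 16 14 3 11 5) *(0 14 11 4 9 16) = [0, 5, 1, 4, 9, 14, 6, 7, 2, 16, 10, 3, 12, 13, 8, 15, 11] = (1 5 14 8 2)(3 4 9 16 11)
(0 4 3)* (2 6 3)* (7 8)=(0 4 2 6 3)(7 8)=[4, 1, 6, 0, 2, 5, 3, 8, 7]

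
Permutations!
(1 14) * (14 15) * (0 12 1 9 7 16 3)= [12, 15, 2, 0, 4, 5, 6, 16, 8, 7, 10, 11, 1, 13, 9, 14, 3]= (0 12 1 15 14 9 7 16 3)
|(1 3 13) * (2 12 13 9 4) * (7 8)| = 14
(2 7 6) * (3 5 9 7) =(2 3 5 9 7 6) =[0, 1, 3, 5, 4, 9, 2, 6, 8, 7]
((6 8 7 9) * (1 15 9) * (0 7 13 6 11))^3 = ((0 7 1 15 9 11)(6 8 13))^3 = (0 15)(1 11)(7 9)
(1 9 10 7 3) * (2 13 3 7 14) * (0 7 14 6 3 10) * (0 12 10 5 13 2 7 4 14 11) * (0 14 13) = (0 4 13 5)(1 9 12 10 6 3)(7 11 14) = [4, 9, 2, 1, 13, 0, 3, 11, 8, 12, 6, 14, 10, 5, 7]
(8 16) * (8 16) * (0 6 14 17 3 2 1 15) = (0 6 14 17 3 2 1 15) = [6, 15, 1, 2, 4, 5, 14, 7, 8, 9, 10, 11, 12, 13, 17, 0, 16, 3]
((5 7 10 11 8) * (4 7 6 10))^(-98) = (5 10 8 6 11)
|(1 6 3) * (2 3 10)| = 5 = |(1 6 10 2 3)|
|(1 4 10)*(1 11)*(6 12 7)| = 12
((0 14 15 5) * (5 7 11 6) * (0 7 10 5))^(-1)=((0 14 15 10 5 7 11 6))^(-1)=(0 6 11 7 5 10 15 14)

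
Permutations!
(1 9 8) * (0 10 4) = (0 10 4)(1 9 8) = [10, 9, 2, 3, 0, 5, 6, 7, 1, 8, 4]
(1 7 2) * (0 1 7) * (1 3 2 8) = (0 3 2 7 8 1) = [3, 0, 7, 2, 4, 5, 6, 8, 1]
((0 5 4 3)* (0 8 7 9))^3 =(0 3 9 4 7 5 8)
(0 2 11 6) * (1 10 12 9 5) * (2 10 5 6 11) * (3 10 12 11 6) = (0 12 9 3 10 11 6)(1 5) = [12, 5, 2, 10, 4, 1, 0, 7, 8, 3, 11, 6, 9]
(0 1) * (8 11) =[1, 0, 2, 3, 4, 5, 6, 7, 11, 9, 10, 8] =(0 1)(8 11)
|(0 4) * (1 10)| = 2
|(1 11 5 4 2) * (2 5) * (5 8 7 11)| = |(1 5 4 8 7 11 2)| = 7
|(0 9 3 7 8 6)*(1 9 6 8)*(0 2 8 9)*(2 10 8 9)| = 9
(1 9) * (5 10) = [0, 9, 2, 3, 4, 10, 6, 7, 8, 1, 5] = (1 9)(5 10)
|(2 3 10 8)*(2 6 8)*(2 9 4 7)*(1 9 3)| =|(1 9 4 7 2)(3 10)(6 8)| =10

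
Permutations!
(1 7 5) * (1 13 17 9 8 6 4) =(1 7 5 13 17 9 8 6 4) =[0, 7, 2, 3, 1, 13, 4, 5, 6, 8, 10, 11, 12, 17, 14, 15, 16, 9]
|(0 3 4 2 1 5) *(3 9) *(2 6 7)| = 9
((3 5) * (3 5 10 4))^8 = ((3 10 4))^8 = (3 4 10)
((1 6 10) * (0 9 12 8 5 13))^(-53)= ((0 9 12 8 5 13)(1 6 10))^(-53)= (0 9 12 8 5 13)(1 6 10)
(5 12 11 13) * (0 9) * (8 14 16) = (0 9)(5 12 11 13)(8 14 16) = [9, 1, 2, 3, 4, 12, 6, 7, 14, 0, 10, 13, 11, 5, 16, 15, 8]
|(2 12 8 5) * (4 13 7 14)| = 4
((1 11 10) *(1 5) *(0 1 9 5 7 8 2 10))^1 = ((0 1 11)(2 10 7 8)(5 9))^1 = (0 1 11)(2 10 7 8)(5 9)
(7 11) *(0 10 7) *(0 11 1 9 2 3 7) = (11)(0 10)(1 9 2 3 7) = [10, 9, 3, 7, 4, 5, 6, 1, 8, 2, 0, 11]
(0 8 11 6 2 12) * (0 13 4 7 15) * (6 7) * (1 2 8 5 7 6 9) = (0 5 7 15)(1 2 12 13 4 9)(6 8 11) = [5, 2, 12, 3, 9, 7, 8, 15, 11, 1, 10, 6, 13, 4, 14, 0]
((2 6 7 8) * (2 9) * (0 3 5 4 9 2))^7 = ((0 3 5 4 9)(2 6 7 8))^7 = (0 5 9 3 4)(2 8 7 6)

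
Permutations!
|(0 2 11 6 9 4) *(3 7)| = 6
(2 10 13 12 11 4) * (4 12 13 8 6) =(13)(2 10 8 6 4)(11 12) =[0, 1, 10, 3, 2, 5, 4, 7, 6, 9, 8, 12, 11, 13]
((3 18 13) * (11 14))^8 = ((3 18 13)(11 14))^8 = (3 13 18)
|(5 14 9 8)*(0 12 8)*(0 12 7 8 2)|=8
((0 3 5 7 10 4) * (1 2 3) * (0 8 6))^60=(10)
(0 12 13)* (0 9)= (0 12 13 9)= [12, 1, 2, 3, 4, 5, 6, 7, 8, 0, 10, 11, 13, 9]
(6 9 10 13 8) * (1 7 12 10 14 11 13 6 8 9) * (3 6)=(1 7 12 10 3 6)(9 14 11 13)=[0, 7, 2, 6, 4, 5, 1, 12, 8, 14, 3, 13, 10, 9, 11]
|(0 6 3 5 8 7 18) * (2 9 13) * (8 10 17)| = 9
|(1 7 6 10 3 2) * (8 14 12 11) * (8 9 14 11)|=|(1 7 6 10 3 2)(8 11 9 14 12)|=30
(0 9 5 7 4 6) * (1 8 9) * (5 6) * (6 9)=[1, 8, 2, 3, 5, 7, 0, 4, 6, 9]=(9)(0 1 8 6)(4 5 7)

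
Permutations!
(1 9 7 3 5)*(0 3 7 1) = (0 3 5)(1 9) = [3, 9, 2, 5, 4, 0, 6, 7, 8, 1]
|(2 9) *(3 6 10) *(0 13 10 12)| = |(0 13 10 3 6 12)(2 9)| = 6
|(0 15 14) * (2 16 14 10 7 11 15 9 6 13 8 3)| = 36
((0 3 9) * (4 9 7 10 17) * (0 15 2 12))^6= (0 9 7 2 17)(3 15 10 12 4)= ((0 3 7 10 17 4 9 15 2 12))^6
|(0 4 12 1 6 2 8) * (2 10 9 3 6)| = 12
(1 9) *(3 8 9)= (1 3 8 9)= [0, 3, 2, 8, 4, 5, 6, 7, 9, 1]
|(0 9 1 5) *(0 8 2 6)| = |(0 9 1 5 8 2 6)| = 7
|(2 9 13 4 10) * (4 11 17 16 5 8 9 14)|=28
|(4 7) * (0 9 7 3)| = 5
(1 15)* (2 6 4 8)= (1 15)(2 6 4 8)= [0, 15, 6, 3, 8, 5, 4, 7, 2, 9, 10, 11, 12, 13, 14, 1]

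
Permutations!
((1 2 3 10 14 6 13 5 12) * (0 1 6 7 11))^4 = (0 10)(1 14)(2 7)(3 11) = ((0 1 2 3 10 14 7 11)(5 12 6 13))^4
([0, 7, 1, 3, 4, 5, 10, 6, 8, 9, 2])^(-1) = (1 2 10 6 7)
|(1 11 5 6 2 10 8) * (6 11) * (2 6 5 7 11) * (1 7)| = 7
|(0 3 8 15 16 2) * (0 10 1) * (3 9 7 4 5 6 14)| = 14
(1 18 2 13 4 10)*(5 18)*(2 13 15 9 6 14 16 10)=(1 5 18 13 4 2 15 9 6 14 16 10)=[0, 5, 15, 3, 2, 18, 14, 7, 8, 6, 1, 11, 12, 4, 16, 9, 10, 17, 13]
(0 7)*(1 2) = (0 7)(1 2) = [7, 2, 1, 3, 4, 5, 6, 0]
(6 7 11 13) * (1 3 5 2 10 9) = (1 3 5 2 10 9)(6 7 11 13) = [0, 3, 10, 5, 4, 2, 7, 11, 8, 1, 9, 13, 12, 6]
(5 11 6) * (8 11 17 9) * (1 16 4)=(1 16 4)(5 17 9 8 11 6)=[0, 16, 2, 3, 1, 17, 5, 7, 11, 8, 10, 6, 12, 13, 14, 15, 4, 9]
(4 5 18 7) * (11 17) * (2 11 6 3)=(2 11 17 6 3)(4 5 18 7)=[0, 1, 11, 2, 5, 18, 3, 4, 8, 9, 10, 17, 12, 13, 14, 15, 16, 6, 7]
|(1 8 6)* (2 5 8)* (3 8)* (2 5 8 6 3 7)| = |(1 5 7 2 8 3 6)| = 7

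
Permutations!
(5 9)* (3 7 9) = [0, 1, 2, 7, 4, 3, 6, 9, 8, 5] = (3 7 9 5)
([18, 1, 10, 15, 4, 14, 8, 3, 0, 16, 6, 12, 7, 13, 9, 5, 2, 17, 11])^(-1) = [8, 1, 16, 7, 4, 15, 10, 12, 6, 14, 2, 18, 11, 13, 5, 3, 9, 17, 0]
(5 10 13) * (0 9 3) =(0 9 3)(5 10 13) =[9, 1, 2, 0, 4, 10, 6, 7, 8, 3, 13, 11, 12, 5]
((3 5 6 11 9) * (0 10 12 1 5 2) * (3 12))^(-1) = ((0 10 3 2)(1 5 6 11 9 12))^(-1) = (0 2 3 10)(1 12 9 11 6 5)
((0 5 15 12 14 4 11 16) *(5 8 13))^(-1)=((0 8 13 5 15 12 14 4 11 16))^(-1)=(0 16 11 4 14 12 15 5 13 8)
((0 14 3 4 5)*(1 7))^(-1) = ((0 14 3 4 5)(1 7))^(-1) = (0 5 4 3 14)(1 7)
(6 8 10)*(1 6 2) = (1 6 8 10 2) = [0, 6, 1, 3, 4, 5, 8, 7, 10, 9, 2]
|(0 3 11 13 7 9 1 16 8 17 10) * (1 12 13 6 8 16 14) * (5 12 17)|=12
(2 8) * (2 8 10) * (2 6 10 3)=(2 3)(6 10)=[0, 1, 3, 2, 4, 5, 10, 7, 8, 9, 6]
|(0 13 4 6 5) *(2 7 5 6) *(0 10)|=|(0 13 4 2 7 5 10)|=7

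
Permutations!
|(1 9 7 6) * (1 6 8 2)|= 5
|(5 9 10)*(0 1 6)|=3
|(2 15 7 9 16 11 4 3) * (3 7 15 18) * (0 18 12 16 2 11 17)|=|(0 18 3 11 4 7 9 2 12 16 17)|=11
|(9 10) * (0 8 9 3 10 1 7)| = |(0 8 9 1 7)(3 10)| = 10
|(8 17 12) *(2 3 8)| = 5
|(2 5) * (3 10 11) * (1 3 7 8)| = 6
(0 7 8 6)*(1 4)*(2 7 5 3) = (0 5 3 2 7 8 6)(1 4) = [5, 4, 7, 2, 1, 3, 0, 8, 6]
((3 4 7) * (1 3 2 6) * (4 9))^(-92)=((1 3 9 4 7 2 6))^(-92)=(1 6 2 7 4 9 3)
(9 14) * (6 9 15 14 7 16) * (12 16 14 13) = (6 9 7 14 15 13 12 16) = [0, 1, 2, 3, 4, 5, 9, 14, 8, 7, 10, 11, 16, 12, 15, 13, 6]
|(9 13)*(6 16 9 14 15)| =6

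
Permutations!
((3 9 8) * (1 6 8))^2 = ((1 6 8 3 9))^2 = (1 8 9 6 3)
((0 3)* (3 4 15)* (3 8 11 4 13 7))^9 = ((0 13 7 3)(4 15 8 11))^9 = (0 13 7 3)(4 15 8 11)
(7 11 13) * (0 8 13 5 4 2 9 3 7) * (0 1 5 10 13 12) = (0 8 12)(1 5 4 2 9 3 7 11 10 13) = [8, 5, 9, 7, 2, 4, 6, 11, 12, 3, 13, 10, 0, 1]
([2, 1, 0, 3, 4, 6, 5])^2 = (6)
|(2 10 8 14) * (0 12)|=|(0 12)(2 10 8 14)|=4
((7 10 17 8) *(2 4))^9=(2 4)(7 10 17 8)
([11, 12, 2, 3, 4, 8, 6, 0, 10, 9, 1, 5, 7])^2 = [5, 7, 2, 3, 4, 10, 6, 11, 1, 9, 12, 8, 0]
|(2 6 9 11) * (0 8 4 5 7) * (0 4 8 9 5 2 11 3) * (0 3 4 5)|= 10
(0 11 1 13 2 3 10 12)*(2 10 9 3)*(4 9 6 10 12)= (0 11 1 13 12)(3 6 10 4 9)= [11, 13, 2, 6, 9, 5, 10, 7, 8, 3, 4, 1, 0, 12]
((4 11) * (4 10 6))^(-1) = (4 6 10 11)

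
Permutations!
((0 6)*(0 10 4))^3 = ((0 6 10 4))^3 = (0 4 10 6)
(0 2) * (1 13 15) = (0 2)(1 13 15) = [2, 13, 0, 3, 4, 5, 6, 7, 8, 9, 10, 11, 12, 15, 14, 1]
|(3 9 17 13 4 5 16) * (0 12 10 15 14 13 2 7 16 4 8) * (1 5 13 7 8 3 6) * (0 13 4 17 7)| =55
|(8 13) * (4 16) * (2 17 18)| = 6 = |(2 17 18)(4 16)(8 13)|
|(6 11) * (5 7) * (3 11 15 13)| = 10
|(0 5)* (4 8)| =|(0 5)(4 8)| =2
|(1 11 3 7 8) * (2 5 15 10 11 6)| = 10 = |(1 6 2 5 15 10 11 3 7 8)|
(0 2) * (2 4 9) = (0 4 9 2) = [4, 1, 0, 3, 9, 5, 6, 7, 8, 2]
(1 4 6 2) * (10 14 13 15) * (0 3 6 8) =(0 3 6 2 1 4 8)(10 14 13 15) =[3, 4, 1, 6, 8, 5, 2, 7, 0, 9, 14, 11, 12, 15, 13, 10]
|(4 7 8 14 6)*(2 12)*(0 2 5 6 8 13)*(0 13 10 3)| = |(0 2 12 5 6 4 7 10 3)(8 14)| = 18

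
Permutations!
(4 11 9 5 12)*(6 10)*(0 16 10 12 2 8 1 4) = [16, 4, 8, 3, 11, 2, 12, 7, 1, 5, 6, 9, 0, 13, 14, 15, 10] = (0 16 10 6 12)(1 4 11 9 5 2 8)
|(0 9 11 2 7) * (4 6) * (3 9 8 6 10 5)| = 11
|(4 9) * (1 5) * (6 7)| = |(1 5)(4 9)(6 7)| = 2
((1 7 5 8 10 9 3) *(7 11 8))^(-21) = ((1 11 8 10 9 3)(5 7))^(-21) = (1 10)(3 8)(5 7)(9 11)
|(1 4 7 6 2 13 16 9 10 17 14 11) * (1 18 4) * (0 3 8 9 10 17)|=15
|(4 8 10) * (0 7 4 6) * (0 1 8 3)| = |(0 7 4 3)(1 8 10 6)| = 4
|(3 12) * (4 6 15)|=6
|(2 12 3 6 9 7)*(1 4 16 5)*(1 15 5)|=6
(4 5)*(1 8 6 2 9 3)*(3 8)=(1 3)(2 9 8 6)(4 5)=[0, 3, 9, 1, 5, 4, 2, 7, 6, 8]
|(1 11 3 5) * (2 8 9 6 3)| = 8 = |(1 11 2 8 9 6 3 5)|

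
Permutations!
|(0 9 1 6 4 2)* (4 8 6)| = |(0 9 1 4 2)(6 8)| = 10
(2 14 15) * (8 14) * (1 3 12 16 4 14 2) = (1 3 12 16 4 14 15)(2 8) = [0, 3, 8, 12, 14, 5, 6, 7, 2, 9, 10, 11, 16, 13, 15, 1, 4]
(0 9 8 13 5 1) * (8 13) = (0 9 13 5 1) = [9, 0, 2, 3, 4, 1, 6, 7, 8, 13, 10, 11, 12, 5]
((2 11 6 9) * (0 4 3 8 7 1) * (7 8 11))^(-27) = (11)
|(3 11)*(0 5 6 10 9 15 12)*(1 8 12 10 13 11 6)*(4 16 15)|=20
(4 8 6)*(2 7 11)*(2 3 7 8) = (2 8 6 4)(3 7 11) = [0, 1, 8, 7, 2, 5, 4, 11, 6, 9, 10, 3]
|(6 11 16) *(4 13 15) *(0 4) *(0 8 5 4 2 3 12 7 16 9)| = 45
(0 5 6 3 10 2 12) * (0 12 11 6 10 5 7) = (12)(0 7)(2 11 6 3 5 10) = [7, 1, 11, 5, 4, 10, 3, 0, 8, 9, 2, 6, 12]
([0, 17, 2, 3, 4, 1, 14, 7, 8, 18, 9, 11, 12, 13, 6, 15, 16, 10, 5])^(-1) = (1 5 18 9 10 17)(6 14)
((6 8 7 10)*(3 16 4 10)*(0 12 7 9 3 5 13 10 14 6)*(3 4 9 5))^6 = (0 4 10 9 13 16 5 3 8 7 6 12 14)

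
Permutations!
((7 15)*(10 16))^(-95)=((7 15)(10 16))^(-95)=(7 15)(10 16)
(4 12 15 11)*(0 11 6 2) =(0 11 4 12 15 6 2) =[11, 1, 0, 3, 12, 5, 2, 7, 8, 9, 10, 4, 15, 13, 14, 6]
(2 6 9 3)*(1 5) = [0, 5, 6, 2, 4, 1, 9, 7, 8, 3] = (1 5)(2 6 9 3)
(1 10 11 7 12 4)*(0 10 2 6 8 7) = (0 10 11)(1 2 6 8 7 12 4) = [10, 2, 6, 3, 1, 5, 8, 12, 7, 9, 11, 0, 4]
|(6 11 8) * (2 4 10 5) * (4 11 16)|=|(2 11 8 6 16 4 10 5)|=8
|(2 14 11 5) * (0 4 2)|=|(0 4 2 14 11 5)|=6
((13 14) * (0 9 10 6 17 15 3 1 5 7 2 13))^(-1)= (0 14 13 2 7 5 1 3 15 17 6 10 9)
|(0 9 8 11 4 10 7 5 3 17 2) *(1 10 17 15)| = |(0 9 8 11 4 17 2)(1 10 7 5 3 15)| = 42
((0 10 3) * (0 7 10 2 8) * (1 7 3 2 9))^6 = (0 8 2 10 7 1 9)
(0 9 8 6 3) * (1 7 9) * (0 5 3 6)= (0 1 7 9 8)(3 5)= [1, 7, 2, 5, 4, 3, 6, 9, 0, 8]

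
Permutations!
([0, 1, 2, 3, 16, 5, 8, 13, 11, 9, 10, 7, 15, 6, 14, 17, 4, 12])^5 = [0, 1, 2, 3, 16, 5, 6, 7, 8, 9, 10, 11, 17, 13, 14, 12, 4, 15]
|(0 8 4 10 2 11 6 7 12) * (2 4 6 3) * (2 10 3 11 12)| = 6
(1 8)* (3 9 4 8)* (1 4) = (1 3 9)(4 8) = [0, 3, 2, 9, 8, 5, 6, 7, 4, 1]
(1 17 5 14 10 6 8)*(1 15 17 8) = (1 8 15 17 5 14 10 6) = [0, 8, 2, 3, 4, 14, 1, 7, 15, 9, 6, 11, 12, 13, 10, 17, 16, 5]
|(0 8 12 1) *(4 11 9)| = |(0 8 12 1)(4 11 9)| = 12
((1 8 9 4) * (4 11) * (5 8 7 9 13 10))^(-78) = (1 9 4 7 11)(5 13)(8 10)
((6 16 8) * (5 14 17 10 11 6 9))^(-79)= ((5 14 17 10 11 6 16 8 9))^(-79)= (5 17 11 16 9 14 10 6 8)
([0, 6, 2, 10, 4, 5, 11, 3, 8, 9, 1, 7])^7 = [0, 6, 2, 10, 4, 5, 11, 3, 8, 9, 1, 7]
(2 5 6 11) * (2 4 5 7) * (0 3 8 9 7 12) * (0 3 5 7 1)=[5, 0, 12, 8, 7, 6, 11, 2, 9, 1, 10, 4, 3]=(0 5 6 11 4 7 2 12 3 8 9 1)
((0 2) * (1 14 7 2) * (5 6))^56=(0 1 14 7 2)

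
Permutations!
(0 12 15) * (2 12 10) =(0 10 2 12 15) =[10, 1, 12, 3, 4, 5, 6, 7, 8, 9, 2, 11, 15, 13, 14, 0]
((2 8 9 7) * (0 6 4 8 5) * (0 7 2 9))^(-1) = (0 8 4 6)(2 9 7 5)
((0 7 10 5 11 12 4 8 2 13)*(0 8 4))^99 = ((0 7 10 5 11 12)(2 13 8))^99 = (13)(0 5)(7 11)(10 12)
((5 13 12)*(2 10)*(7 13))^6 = ((2 10)(5 7 13 12))^6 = (5 13)(7 12)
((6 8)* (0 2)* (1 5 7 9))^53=(0 2)(1 5 7 9)(6 8)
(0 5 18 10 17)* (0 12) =(0 5 18 10 17 12) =[5, 1, 2, 3, 4, 18, 6, 7, 8, 9, 17, 11, 0, 13, 14, 15, 16, 12, 10]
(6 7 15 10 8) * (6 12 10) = (6 7 15)(8 12 10) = [0, 1, 2, 3, 4, 5, 7, 15, 12, 9, 8, 11, 10, 13, 14, 6]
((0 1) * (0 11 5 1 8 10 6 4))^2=((0 8 10 6 4)(1 11 5))^2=(0 10 4 8 6)(1 5 11)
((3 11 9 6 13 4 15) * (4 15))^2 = ((3 11 9 6 13 15))^2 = (3 9 13)(6 15 11)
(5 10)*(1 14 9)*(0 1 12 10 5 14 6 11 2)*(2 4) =[1, 6, 0, 3, 2, 5, 11, 7, 8, 12, 14, 4, 10, 13, 9] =(0 1 6 11 4 2)(9 12 10 14)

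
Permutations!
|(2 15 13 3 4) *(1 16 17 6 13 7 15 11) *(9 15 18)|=|(1 16 17 6 13 3 4 2 11)(7 18 9 15)|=36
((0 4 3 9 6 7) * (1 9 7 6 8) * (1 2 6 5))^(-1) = ((0 4 3 7)(1 9 8 2 6 5))^(-1) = (0 7 3 4)(1 5 6 2 8 9)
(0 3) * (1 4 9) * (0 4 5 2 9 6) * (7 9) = (0 3 4 6)(1 5 2 7 9) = [3, 5, 7, 4, 6, 2, 0, 9, 8, 1]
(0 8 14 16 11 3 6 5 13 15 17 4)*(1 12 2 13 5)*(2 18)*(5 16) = (0 8 14 5 16 11 3 6 1 12 18 2 13 15 17 4) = [8, 12, 13, 6, 0, 16, 1, 7, 14, 9, 10, 3, 18, 15, 5, 17, 11, 4, 2]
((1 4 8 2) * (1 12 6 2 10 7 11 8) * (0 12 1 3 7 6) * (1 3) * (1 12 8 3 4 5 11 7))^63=(12)(1 3 11 5)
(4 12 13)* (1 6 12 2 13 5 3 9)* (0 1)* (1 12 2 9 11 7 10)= (0 12 5 3 11 7 10 1 6 2 13 4 9)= [12, 6, 13, 11, 9, 3, 2, 10, 8, 0, 1, 7, 5, 4]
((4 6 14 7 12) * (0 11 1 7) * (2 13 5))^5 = ((0 11 1 7 12 4 6 14)(2 13 5))^5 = (0 4 1 14 12 11 6 7)(2 5 13)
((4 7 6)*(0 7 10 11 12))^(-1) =((0 7 6 4 10 11 12))^(-1) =(0 12 11 10 4 6 7)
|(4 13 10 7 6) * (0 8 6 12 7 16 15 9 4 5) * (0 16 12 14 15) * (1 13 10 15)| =45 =|(0 8 6 5 16)(1 13 15 9 4 10 12 7 14)|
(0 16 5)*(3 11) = (0 16 5)(3 11) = [16, 1, 2, 11, 4, 0, 6, 7, 8, 9, 10, 3, 12, 13, 14, 15, 5]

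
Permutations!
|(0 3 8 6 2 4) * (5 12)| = |(0 3 8 6 2 4)(5 12)| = 6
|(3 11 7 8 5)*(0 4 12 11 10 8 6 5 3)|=21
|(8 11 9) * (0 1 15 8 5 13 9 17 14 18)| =24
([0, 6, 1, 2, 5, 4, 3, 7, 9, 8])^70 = (9)(1 3)(2 6)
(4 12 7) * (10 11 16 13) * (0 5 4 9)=(0 5 4 12 7 9)(10 11 16 13)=[5, 1, 2, 3, 12, 4, 6, 9, 8, 0, 11, 16, 7, 10, 14, 15, 13]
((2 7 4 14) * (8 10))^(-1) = (2 14 4 7)(8 10) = ((2 7 4 14)(8 10))^(-1)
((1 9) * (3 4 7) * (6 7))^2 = ((1 9)(3 4 6 7))^2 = (9)(3 6)(4 7)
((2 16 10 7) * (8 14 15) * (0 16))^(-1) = (0 2 7 10 16)(8 15 14) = ((0 16 10 7 2)(8 14 15))^(-1)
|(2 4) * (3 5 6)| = |(2 4)(3 5 6)| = 6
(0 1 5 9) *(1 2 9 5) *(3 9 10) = (0 2 10 3 9) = [2, 1, 10, 9, 4, 5, 6, 7, 8, 0, 3]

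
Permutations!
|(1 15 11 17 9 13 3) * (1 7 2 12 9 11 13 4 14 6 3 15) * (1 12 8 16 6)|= 30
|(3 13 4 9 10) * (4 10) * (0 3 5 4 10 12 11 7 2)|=|(0 3 13 12 11 7 2)(4 9 10 5)|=28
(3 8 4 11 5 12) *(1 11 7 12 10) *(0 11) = [11, 0, 2, 8, 7, 10, 6, 12, 4, 9, 1, 5, 3] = (0 11 5 10 1)(3 8 4 7 12)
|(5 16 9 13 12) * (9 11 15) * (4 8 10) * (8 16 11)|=12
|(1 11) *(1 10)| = |(1 11 10)| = 3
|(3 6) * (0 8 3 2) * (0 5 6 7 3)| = 6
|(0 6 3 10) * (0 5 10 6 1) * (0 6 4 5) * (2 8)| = 14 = |(0 1 6 3 4 5 10)(2 8)|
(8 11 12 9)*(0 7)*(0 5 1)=(0 7 5 1)(8 11 12 9)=[7, 0, 2, 3, 4, 1, 6, 5, 11, 8, 10, 12, 9]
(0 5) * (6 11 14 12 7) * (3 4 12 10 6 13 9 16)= (0 5)(3 4 12 7 13 9 16)(6 11 14 10)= [5, 1, 2, 4, 12, 0, 11, 13, 8, 16, 6, 14, 7, 9, 10, 15, 3]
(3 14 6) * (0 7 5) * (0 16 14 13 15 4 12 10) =[7, 1, 2, 13, 12, 16, 3, 5, 8, 9, 0, 11, 10, 15, 6, 4, 14] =(0 7 5 16 14 6 3 13 15 4 12 10)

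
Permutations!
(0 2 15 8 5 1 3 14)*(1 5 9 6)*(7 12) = [2, 3, 15, 14, 4, 5, 1, 12, 9, 6, 10, 11, 7, 13, 0, 8] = (0 2 15 8 9 6 1 3 14)(7 12)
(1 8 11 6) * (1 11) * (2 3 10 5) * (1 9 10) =(1 8 9 10 5 2 3)(6 11) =[0, 8, 3, 1, 4, 2, 11, 7, 9, 10, 5, 6]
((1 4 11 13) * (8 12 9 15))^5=(1 4 11 13)(8 12 9 15)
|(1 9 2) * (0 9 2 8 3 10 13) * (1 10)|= 8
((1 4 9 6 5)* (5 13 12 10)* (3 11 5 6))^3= (1 3)(4 11)(5 9)(6 10 12 13)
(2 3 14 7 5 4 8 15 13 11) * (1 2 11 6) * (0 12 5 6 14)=(0 12 5 4 8 15 13 14 7 6 1 2 3)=[12, 2, 3, 0, 8, 4, 1, 6, 15, 9, 10, 11, 5, 14, 7, 13]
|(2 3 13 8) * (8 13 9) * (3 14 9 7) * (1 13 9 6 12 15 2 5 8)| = |(1 13 9)(2 14 6 12 15)(3 7)(5 8)| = 30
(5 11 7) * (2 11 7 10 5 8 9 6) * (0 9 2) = (0 9 6)(2 11 10 5 7 8) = [9, 1, 11, 3, 4, 7, 0, 8, 2, 6, 5, 10]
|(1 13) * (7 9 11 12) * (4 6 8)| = |(1 13)(4 6 8)(7 9 11 12)| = 12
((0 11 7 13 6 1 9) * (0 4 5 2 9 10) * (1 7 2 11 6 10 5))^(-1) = (0 10 13 7 6)(1 4 9 2 11 5) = ((0 6 7 13 10)(1 5 11 2 9 4))^(-1)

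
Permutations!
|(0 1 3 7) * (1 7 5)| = 6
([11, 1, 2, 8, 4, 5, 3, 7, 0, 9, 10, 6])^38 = (0 3 11 8 6)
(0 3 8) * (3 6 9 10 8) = [6, 1, 2, 3, 4, 5, 9, 7, 0, 10, 8] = (0 6 9 10 8)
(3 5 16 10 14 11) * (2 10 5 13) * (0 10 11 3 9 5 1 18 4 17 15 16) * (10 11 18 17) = (0 11 9 5)(1 17 15 16)(2 18 4 10 14 3 13) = [11, 17, 18, 13, 10, 0, 6, 7, 8, 5, 14, 9, 12, 2, 3, 16, 1, 15, 4]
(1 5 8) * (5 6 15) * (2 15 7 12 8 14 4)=(1 6 7 12 8)(2 15 5 14 4)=[0, 6, 15, 3, 2, 14, 7, 12, 1, 9, 10, 11, 8, 13, 4, 5]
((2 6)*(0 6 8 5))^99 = (0 5 8 2 6)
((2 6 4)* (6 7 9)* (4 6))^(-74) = (2 9)(4 7)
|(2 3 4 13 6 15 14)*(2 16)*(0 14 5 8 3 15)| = |(0 14 16 2 15 5 8 3 4 13 6)| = 11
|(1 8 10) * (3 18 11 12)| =|(1 8 10)(3 18 11 12)| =12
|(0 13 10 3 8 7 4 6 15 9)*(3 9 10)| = 10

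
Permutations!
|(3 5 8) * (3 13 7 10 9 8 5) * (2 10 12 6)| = 8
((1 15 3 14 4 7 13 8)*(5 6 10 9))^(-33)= (1 8 13 7 4 14 3 15)(5 9 10 6)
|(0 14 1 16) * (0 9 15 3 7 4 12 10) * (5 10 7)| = 9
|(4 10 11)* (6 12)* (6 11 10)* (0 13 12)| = 6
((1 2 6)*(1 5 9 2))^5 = ((2 6 5 9))^5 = (2 6 5 9)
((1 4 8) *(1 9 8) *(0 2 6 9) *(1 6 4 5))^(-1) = (0 8 9 6 4 2)(1 5)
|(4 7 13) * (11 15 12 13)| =|(4 7 11 15 12 13)| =6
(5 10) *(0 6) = (0 6)(5 10) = [6, 1, 2, 3, 4, 10, 0, 7, 8, 9, 5]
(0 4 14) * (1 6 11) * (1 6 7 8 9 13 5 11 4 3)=(0 3 1 7 8 9 13 5 11 6 4 14)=[3, 7, 2, 1, 14, 11, 4, 8, 9, 13, 10, 6, 12, 5, 0]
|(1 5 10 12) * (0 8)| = 4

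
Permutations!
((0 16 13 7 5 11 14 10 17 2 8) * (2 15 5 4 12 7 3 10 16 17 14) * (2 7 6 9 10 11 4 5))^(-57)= (0 2 17 8 15)(3 5 6 14)(4 9 16 11)(7 12 10 13)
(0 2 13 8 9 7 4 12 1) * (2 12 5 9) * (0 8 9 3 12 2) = (0 2 13 9 7 4 5 3 12 1 8) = [2, 8, 13, 12, 5, 3, 6, 4, 0, 7, 10, 11, 1, 9]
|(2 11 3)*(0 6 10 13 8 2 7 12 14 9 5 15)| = |(0 6 10 13 8 2 11 3 7 12 14 9 5 15)| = 14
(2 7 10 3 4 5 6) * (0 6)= (0 6 2 7 10 3 4 5)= [6, 1, 7, 4, 5, 0, 2, 10, 8, 9, 3]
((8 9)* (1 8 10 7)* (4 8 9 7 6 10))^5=(6 10)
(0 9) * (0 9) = (9) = [0, 1, 2, 3, 4, 5, 6, 7, 8, 9]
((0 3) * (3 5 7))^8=(7)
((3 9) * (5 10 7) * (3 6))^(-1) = ((3 9 6)(5 10 7))^(-1) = (3 6 9)(5 7 10)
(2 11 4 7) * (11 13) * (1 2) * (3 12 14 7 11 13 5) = (1 2 5 3 12 14 7)(4 11) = [0, 2, 5, 12, 11, 3, 6, 1, 8, 9, 10, 4, 14, 13, 7]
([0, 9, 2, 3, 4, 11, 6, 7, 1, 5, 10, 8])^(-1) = (1 8 11 5 9)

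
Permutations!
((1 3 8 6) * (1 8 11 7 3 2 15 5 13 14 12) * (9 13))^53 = ((1 2 15 5 9 13 14 12)(3 11 7)(6 8))^53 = (1 13 15 12 9 2 14 5)(3 7 11)(6 8)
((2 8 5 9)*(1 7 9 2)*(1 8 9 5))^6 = (9)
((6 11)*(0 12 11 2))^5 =((0 12 11 6 2))^5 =(12)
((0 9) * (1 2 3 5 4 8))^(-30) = ((0 9)(1 2 3 5 4 8))^(-30) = (9)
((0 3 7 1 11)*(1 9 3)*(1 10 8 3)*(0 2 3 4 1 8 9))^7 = ((0 10 9 8 4 1 11 2 3 7))^7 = (0 2 4 10 3 1 9 7 11 8)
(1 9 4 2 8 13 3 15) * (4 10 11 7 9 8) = (1 8 13 3 15)(2 4)(7 9 10 11) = [0, 8, 4, 15, 2, 5, 6, 9, 13, 10, 11, 7, 12, 3, 14, 1]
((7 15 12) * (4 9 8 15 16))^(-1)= ((4 9 8 15 12 7 16))^(-1)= (4 16 7 12 15 8 9)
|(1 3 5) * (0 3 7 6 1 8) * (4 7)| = 4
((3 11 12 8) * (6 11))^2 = (3 11 8 6 12)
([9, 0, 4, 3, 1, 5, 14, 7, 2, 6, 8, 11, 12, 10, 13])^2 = (0 6 13 8 4)(1 9 14 10 2)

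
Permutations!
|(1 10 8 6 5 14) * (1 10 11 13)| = 15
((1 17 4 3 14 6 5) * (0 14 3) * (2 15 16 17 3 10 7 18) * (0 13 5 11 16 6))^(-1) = (0 14)(1 5 13 4 17 16 11 6 15 2 18 7 10 3)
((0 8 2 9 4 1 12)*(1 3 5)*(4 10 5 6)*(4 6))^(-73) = ((0 8 2 9 10 5 1 12)(3 4))^(-73) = (0 12 1 5 10 9 2 8)(3 4)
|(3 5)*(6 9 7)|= |(3 5)(6 9 7)|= 6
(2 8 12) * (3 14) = (2 8 12)(3 14) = [0, 1, 8, 14, 4, 5, 6, 7, 12, 9, 10, 11, 2, 13, 3]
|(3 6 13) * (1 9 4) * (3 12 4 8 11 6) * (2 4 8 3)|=5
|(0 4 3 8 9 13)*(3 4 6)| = 6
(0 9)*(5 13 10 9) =(0 5 13 10 9) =[5, 1, 2, 3, 4, 13, 6, 7, 8, 0, 9, 11, 12, 10]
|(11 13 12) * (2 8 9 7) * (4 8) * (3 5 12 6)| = |(2 4 8 9 7)(3 5 12 11 13 6)| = 30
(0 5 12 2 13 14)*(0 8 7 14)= (0 5 12 2 13)(7 14 8)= [5, 1, 13, 3, 4, 12, 6, 14, 7, 9, 10, 11, 2, 0, 8]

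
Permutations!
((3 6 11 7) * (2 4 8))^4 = ((2 4 8)(3 6 11 7))^4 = (11)(2 4 8)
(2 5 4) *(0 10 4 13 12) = (0 10 4 2 5 13 12) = [10, 1, 5, 3, 2, 13, 6, 7, 8, 9, 4, 11, 0, 12]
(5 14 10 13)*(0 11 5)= (0 11 5 14 10 13)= [11, 1, 2, 3, 4, 14, 6, 7, 8, 9, 13, 5, 12, 0, 10]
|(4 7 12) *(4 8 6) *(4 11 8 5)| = 12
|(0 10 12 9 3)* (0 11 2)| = 7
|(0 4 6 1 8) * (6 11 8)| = |(0 4 11 8)(1 6)| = 4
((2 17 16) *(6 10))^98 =((2 17 16)(6 10))^98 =(2 16 17)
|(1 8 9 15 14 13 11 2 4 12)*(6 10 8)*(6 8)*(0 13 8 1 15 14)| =|(0 13 11 2 4 12 15)(6 10)(8 9 14)| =42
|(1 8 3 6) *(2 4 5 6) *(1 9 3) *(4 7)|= |(1 8)(2 7 4 5 6 9 3)|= 14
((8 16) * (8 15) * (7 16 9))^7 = (7 15 9 16 8)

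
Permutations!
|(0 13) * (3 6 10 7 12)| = 10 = |(0 13)(3 6 10 7 12)|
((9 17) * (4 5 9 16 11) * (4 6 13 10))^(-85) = (4 11 5 6 9 13 17 10 16)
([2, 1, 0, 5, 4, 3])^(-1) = [2, 1, 0, 5, 4, 3]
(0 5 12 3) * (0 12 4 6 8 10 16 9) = (0 5 4 6 8 10 16 9)(3 12) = [5, 1, 2, 12, 6, 4, 8, 7, 10, 0, 16, 11, 3, 13, 14, 15, 9]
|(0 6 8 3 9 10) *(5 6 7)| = 8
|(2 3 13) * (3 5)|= |(2 5 3 13)|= 4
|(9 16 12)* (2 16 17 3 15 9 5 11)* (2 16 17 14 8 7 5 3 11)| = |(2 17 11 16 12 3 15 9 14 8 7 5)| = 12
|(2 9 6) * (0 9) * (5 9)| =|(0 5 9 6 2)| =5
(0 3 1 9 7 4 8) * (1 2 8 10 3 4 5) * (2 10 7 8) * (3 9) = (0 4 7 5 1 3 10 9 8) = [4, 3, 2, 10, 7, 1, 6, 5, 0, 8, 9]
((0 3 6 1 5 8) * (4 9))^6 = ((0 3 6 1 5 8)(4 9))^6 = (9)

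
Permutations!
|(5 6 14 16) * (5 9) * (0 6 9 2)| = 10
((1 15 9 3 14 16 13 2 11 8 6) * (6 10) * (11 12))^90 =((1 15 9 3 14 16 13 2 12 11 8 10 6))^90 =(1 6 10 8 11 12 2 13 16 14 3 9 15)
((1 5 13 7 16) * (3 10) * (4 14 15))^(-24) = ((1 5 13 7 16)(3 10)(4 14 15))^(-24) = (1 5 13 7 16)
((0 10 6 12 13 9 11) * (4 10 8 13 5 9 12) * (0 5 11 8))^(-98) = (4 10 6)(5 12 8)(9 11 13)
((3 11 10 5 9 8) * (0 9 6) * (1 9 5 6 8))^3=((0 5 8 3 11 10 6)(1 9))^3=(0 3 6 8 10 5 11)(1 9)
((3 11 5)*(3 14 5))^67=((3 11)(5 14))^67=(3 11)(5 14)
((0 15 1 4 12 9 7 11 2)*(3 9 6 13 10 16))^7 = (0 10)(1 3)(2 13)(4 9)(6 11)(7 12)(15 16)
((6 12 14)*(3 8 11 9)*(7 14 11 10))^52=((3 8 10 7 14 6 12 11 9))^52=(3 11 6 7 8 9 12 14 10)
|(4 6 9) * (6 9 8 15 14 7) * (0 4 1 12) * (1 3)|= 30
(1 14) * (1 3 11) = [0, 14, 2, 11, 4, 5, 6, 7, 8, 9, 10, 1, 12, 13, 3] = (1 14 3 11)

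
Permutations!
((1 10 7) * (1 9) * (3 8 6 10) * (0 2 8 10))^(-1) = (0 6 8 2)(1 9 7 10 3)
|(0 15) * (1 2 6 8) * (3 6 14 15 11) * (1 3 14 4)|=|(0 11 14 15)(1 2 4)(3 6 8)|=12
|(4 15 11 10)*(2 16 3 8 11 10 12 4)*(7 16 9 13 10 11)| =|(2 9 13 10)(3 8 7 16)(4 15 11 12)| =4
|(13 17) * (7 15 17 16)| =|(7 15 17 13 16)| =5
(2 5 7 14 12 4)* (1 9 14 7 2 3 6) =(1 9 14 12 4 3 6)(2 5) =[0, 9, 5, 6, 3, 2, 1, 7, 8, 14, 10, 11, 4, 13, 12]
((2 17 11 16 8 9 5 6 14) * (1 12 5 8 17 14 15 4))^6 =((1 12 5 6 15 4)(2 14)(8 9)(11 16 17))^6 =(17)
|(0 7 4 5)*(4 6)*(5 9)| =|(0 7 6 4 9 5)| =6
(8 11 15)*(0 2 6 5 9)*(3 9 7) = (0 2 6 5 7 3 9)(8 11 15) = [2, 1, 6, 9, 4, 7, 5, 3, 11, 0, 10, 15, 12, 13, 14, 8]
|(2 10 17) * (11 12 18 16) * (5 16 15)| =|(2 10 17)(5 16 11 12 18 15)| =6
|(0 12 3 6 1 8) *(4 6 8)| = 12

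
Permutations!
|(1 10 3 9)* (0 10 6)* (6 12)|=7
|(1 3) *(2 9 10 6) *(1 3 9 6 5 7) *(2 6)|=5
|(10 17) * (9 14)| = |(9 14)(10 17)| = 2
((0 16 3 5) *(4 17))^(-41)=(0 5 3 16)(4 17)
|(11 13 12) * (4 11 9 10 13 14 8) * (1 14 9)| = |(1 14 8 4 11 9 10 13 12)| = 9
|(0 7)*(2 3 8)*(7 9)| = |(0 9 7)(2 3 8)| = 3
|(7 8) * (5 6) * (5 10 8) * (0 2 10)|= |(0 2 10 8 7 5 6)|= 7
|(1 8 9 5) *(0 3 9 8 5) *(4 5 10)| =12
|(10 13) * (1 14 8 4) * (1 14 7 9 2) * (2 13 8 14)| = 8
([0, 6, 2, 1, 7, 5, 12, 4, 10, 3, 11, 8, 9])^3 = (1 9 6 3 12)(4 7)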